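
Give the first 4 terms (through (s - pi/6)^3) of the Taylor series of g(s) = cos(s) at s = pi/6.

(s - pi/6)^3/12 - sqrt(3)*(s - pi/6)^2/4 - (s - pi/6)/2 + sqrt(3)/2

g(pi/6) = sqrt(3)/2
g′(pi/6) = -1/2
g′′(pi/6) = -sqrt(3)/2
g′′′(pi/6) = 1/2
Dividing each by k! gives the coefficients c_0, ..., c_3.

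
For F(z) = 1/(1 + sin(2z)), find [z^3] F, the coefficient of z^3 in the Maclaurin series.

-20/3

Plug the Maclaurin series of the inner function into that of the outer and collect terms.
So c_3 = F′′′(0)/3! = -20/3.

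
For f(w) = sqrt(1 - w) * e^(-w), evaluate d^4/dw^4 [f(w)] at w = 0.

33/16

Take the Cauchy product of the two expansions.
The coefficient of w^4 in the expansion is 11/128, so f^(4)(0) = 4! * (11/128) = 33/16.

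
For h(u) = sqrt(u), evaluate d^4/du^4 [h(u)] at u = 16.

Differentiate repeatedly and evaluate at the center.
The coefficient of (u - 16)^4 in the expansion is -5/2097152, so h^(4)(16) = 4! * (-5/2097152) = -15/262144.

-15/262144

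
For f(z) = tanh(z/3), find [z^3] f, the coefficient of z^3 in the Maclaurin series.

-1/81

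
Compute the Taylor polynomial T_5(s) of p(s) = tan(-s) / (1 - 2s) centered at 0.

Take the Cauchy product of the two expansions.
[s^0] = 0;  [s^1] = -1;  [s^2] = -2;  [s^3] = -13/3;  [s^4] = -26/3;  [s^5] = -262/15.

-262*s^5/15 - 26*s^4/3 - 13*s^3/3 - 2*s^2 - s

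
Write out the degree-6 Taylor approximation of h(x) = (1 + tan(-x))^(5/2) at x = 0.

Let u equal the inner series; expand the outer function in u and truncate.

667*x^6/1024 - 505*x^5/768 + 155*x^4/128 - 55*x^3/48 + 15*x^2/8 - 5*x/2 + 1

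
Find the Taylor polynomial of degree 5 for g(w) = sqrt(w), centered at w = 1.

Differentiate repeatedly and evaluate at the center.
g(1) = 1
g′(1) = 1/2
g′′(1) = -1/4
g′′′(1) = 3/8
g^(4)(1) = -15/16
g^(5)(1) = 105/32

7*(w - 1)^5/256 - 5*(w - 1)^4/128 + (w - 1)^3/16 - (w - 1)^2/8 + (w - 1)/2 + 1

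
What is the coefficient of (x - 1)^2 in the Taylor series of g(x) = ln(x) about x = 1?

-1/2

g(1) = 0
g′(1) = 1
g′′(1) = -1
Dividing each by k! gives the coefficients c_0, ..., c_2.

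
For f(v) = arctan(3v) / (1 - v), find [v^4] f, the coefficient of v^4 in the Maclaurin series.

Take the Cauchy product of the two expansions.
So c_4 = f^(4)(0)/4! = -6.

-6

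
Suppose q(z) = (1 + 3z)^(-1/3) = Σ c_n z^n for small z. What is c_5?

-91/3

Apply the Taylor formula c_k = f^(k)(a)/k!.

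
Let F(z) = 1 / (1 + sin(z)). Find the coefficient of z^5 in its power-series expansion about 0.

Write 1/(1+u) = 1 - u + u^2 - u^3 + ... and substitute the series for u.
[z^0] = 1;  [z^1] = -1;  [z^2] = 1;  [z^3] = -5/6;  [z^4] = 2/3;  [z^5] = -61/120.

-61/120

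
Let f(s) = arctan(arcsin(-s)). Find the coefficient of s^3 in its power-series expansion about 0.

1/6

Compose series: expand the inner function first, then feed it into the outer expansion.
[s^0] = 0;  [s^1] = -1;  [s^2] = 0;  [s^3] = 1/6.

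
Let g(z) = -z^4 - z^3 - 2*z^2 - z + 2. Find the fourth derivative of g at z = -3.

-24

Use the known series and substitute for the argument.
The coefficient of (z + 3)^4 in the expansion is -1, so g^(4)(-3) = 4! * (-1) = -24.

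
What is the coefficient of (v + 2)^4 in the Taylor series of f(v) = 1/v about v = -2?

-1/32

f(-2) = -1/2
f′(-2) = -1/4
f′′(-2) = -1/4
f′′′(-2) = -3/8
f^(4)(-2) = -3/4
Then c_k = f^(k)(-2)/k! gives each Taylor coefficient.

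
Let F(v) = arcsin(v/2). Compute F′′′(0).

1/8

Use the known series and substitute for the argument.
From the series, [v^3] F = 1/48; multiply by 3! = 6 to get 1/8.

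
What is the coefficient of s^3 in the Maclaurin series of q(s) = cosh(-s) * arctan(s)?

Expand each factor separately, then convolve coefficients.
q(0) = 0
q′(0) = 1
q′′(0) = 0
q′′′(0) = 1
So c_3 = q′′′(0)/3! = 1/6.

1/6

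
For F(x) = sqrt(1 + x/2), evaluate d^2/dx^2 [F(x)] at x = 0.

-1/16

The coefficient of x^2 in the expansion is -1/32, so F′′(0) = 2! * (-1/32) = -1/16.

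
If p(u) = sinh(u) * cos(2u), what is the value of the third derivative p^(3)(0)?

Multiply the two series term by term and collect like powers.
The coefficient of u^3 in the expansion is -11/6, so p′′′(0) = 3! * (-11/6) = -11.

-11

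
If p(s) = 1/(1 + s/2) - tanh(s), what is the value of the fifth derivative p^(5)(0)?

Expand each term separately and add.
The coefficient of s^5 in the expansion is -79/480, so p^(5)(0) = 5! * (-79/480) = -79/4.

-79/4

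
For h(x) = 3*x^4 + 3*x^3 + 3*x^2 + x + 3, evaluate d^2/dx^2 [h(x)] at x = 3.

384

The coefficient of (x - 3)^2 in the expansion is 192, so h′′(3) = 2! * (192) = 384.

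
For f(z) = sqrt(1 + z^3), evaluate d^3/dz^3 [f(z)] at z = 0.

The coefficient of z^3 in the expansion is 1/2, so f′′′(0) = 3! * (1/2) = 3.

3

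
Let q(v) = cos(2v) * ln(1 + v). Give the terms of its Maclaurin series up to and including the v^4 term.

Write out both Maclaurin series and multiply, keeping only the needed powers.
q(0) = 0
q′(0) = 1
q′′(0) = -1
q′′′(0) = -10
q^(4)(0) = 18

3*v^4/4 - 5*v^3/3 - v^2/2 + v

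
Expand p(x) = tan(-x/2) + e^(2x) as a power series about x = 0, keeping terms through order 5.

Add the two expansions coefficient-wise.
p(0) = 1
p′(0) = 3/2
p′′(0) = 4
p′′′(0) = 31/4
p^(4)(0) = 16
p^(5)(0) = 63/2
Dividing each by k! gives the coefficients c_0, ..., c_5.

21*x^5/80 + 2*x^4/3 + 31*x^3/24 + 2*x^2 + 3*x/2 + 1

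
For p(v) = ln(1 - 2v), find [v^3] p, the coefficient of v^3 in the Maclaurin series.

-8/3

p(0) = 0
p′(0) = -2
p′′(0) = -4
p′′′(0) = -16
So c_3 = p′′′(0)/3! = -8/3.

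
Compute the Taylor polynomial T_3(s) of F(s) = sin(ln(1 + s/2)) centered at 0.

s^3/48 - s^2/8 + s/2

Substitute the inner expansion into the outer series and collect powers.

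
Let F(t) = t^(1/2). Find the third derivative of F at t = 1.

Use the known series and substitute for the argument.
The coefficient of (t - 1)^3 in the expansion is 1/16, so F′′′(1) = 3! * (1/16) = 3/8.

3/8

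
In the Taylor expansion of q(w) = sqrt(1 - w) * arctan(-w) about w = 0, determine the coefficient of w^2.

Multiply the two series term by term and collect like powers.
q(0) = 0
q′(0) = -1
q′′(0) = 1
So c_2 = q′′(0)/2! = 1/2.

1/2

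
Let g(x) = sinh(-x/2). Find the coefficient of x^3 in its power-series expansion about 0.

-1/48

g(0) = 0
g′(0) = -1/2
g′′(0) = 0
g′′′(0) = -1/8
So c_3 = g′′′(0)/3! = -1/48.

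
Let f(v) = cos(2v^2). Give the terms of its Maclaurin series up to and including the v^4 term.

Apply the Taylor formula c_k = f^(k)(a)/k!.
f(0) = 1
f′(0) = 0
f′′(0) = 0
f′′′(0) = 0
f^(4)(0) = -48

1 - 2*v^4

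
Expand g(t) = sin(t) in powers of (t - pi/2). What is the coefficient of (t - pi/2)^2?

[(t - pi/2)^0] = 1;  [(t - pi/2)^1] = 0;  [(t - pi/2)^2] = -1/2.
So c_2 = g′′(pi/2)/2! = -1/2.

-1/2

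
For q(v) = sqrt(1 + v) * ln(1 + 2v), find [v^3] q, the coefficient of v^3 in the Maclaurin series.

Take the Cauchy product of the two expansions.
q(0) = 0
q′(0) = 2
q′′(0) = -2
q′′′(0) = 17/2

17/12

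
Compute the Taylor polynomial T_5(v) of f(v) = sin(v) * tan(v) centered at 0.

Write out both Maclaurin series and multiply, keeping only the needed powers.
f(0) = 0
f′(0) = 0
f′′(0) = 2
f′′′(0) = 0
f^(4)(0) = 4
f^(5)(0) = 0
Dividing each by k! gives the coefficients c_0, ..., c_5.

v^4/6 + v^2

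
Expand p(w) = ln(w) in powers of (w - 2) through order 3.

(w - 2)^3/24 - (w - 2)^2/8 + (w - 2)/2 + ln(2)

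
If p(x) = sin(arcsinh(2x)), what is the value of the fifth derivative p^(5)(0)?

Plug the Maclaurin series of the inner function into that of the outer and collect terms.
From the series, [x^5] p = 16/3; multiply by 5! = 120 to get 640.

640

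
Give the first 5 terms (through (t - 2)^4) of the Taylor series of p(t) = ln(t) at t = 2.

[(t - 2)^0] = ln(2);  [(t - 2)^1] = 1/2;  [(t - 2)^2] = -1/8;  [(t - 2)^3] = 1/24;  [(t - 2)^4] = -1/64.

-(t - 2)^4/64 + (t - 2)^3/24 - (t - 2)^2/8 + (t - 2)/2 + ln(2)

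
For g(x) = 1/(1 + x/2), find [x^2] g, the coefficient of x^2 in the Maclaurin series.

Differentiate repeatedly and evaluate at the center.
g(0) = 1
g′(0) = -1/2
g′′(0) = 1/2
So c_2 = g′′(0)/2! = 1/4.

1/4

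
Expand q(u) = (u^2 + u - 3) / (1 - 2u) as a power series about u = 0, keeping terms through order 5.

-72*u^5 - 36*u^4 - 18*u^3 - 9*u^2 - 5*u - 3

Shift and add copies of the series according to the polynomial's terms.
[u^0] = -3;  [u^1] = -5;  [u^2] = -9;  [u^3] = -18;  [u^4] = -36;  [u^5] = -72.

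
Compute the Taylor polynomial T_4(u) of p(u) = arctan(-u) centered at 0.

u^3/3 - u

p(0) = 0
p′(0) = -1
p′′(0) = 0
p′′′(0) = 2
p^(4)(0) = 0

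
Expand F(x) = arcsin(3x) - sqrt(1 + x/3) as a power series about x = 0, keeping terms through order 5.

5668669*x^5/311040 + 5*x^4/10368 + 1943*x^3/432 + x^2/72 + 17*x/6 - 1

Combine the two series term by term.
F(0) = -1
F′(0) = 17/6
F′′(0) = 1/36
F′′′(0) = 1943/72
F^(4)(0) = 5/432
F^(5)(0) = 5668669/2592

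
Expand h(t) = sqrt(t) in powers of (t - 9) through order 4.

[(t - 9)^0] = 3;  [(t - 9)^1] = 1/6;  [(t - 9)^2] = -1/216;  [(t - 9)^3] = 1/3888;  [(t - 9)^4] = -5/279936.

-5*(t - 9)^4/279936 + (t - 9)^3/3888 - (t - 9)^2/216 + (t - 9)/6 + 3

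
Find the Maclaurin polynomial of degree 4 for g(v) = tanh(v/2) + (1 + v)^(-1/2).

35*v^4/128 - 17*v^3/48 + 3*v^2/8 + 1

Add the two expansions coefficient-wise.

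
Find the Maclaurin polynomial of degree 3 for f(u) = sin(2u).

-4*u^3/3 + 2*u

Use the known series and substitute for the argument.
f(0) = 0
f′(0) = 2
f′′(0) = 0
f′′′(0) = -8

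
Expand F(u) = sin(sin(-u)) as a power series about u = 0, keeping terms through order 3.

Compose series: expand the inner function first, then feed it into the outer expansion.
F(0) = 0
F′(0) = -1
F′′(0) = 0
F′′′(0) = 2
Dividing each by k! gives the coefficients c_0, ..., c_3.

u^3/3 - u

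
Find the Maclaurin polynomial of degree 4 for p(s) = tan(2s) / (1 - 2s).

Write out both Maclaurin series and multiply, keeping only the needed powers.
[s^0] = 0;  [s^1] = 2;  [s^2] = 4;  [s^3] = 32/3;  [s^4] = 64/3.

64*s^4/3 + 32*s^3/3 + 4*s^2 + 2*s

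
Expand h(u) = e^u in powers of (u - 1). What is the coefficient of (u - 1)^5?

h(1) = e
h′(1) = e
h′′(1) = e
h′′′(1) = e
h^(4)(1) = e
h^(5)(1) = e

e/120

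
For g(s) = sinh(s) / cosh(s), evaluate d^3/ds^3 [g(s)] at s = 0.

-2

Divide the numerator series by the denominator series (power-series long division).
The coefficient of s^3 in the expansion is -1/3, so g′′′(0) = 3! * (-1/3) = -2.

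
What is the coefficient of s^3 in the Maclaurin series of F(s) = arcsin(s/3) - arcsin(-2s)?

217/162

Add the two expansions coefficient-wise.
[s^0] = 0;  [s^1] = 7/3;  [s^2] = 0;  [s^3] = 217/162.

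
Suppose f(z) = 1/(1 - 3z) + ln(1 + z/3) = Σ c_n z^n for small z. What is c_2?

161/18

Add the two expansions coefficient-wise.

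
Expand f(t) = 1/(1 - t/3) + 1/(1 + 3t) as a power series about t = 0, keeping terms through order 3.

-728*t^3/27 + 82*t^2/9 - 8*t/3 + 2

Expand each term separately and add.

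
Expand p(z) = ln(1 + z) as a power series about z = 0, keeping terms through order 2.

Apply the Taylor formula c_k = f^(k)(a)/k!.
p(0) = 0
p′(0) = 1
p′′(0) = -1

-z^2/2 + z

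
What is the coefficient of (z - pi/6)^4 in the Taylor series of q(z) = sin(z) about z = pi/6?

1/48

Differentiate repeatedly and evaluate at the center.
q(pi/6) = 1/2
q′(pi/6) = sqrt(3)/2
q′′(pi/6) = -1/2
q′′′(pi/6) = -sqrt(3)/2
q^(4)(pi/6) = 1/2
So c_4 = q^(4)(pi/6)/4! = 1/48.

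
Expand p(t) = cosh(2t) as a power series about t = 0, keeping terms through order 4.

2*t^4/3 + 2*t^2 + 1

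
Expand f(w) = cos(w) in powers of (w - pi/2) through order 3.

(w - pi/2)^3/6 - (w - pi/2)

f(pi/2) = 0
f′(pi/2) = -1
f′′(pi/2) = 0
f′′′(pi/2) = 1
Then c_k = f^(k)(pi/2)/k! gives each Taylor coefficient.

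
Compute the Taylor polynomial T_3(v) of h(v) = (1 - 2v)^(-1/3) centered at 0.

112*v^3/81 + 8*v^2/9 + 2*v/3 + 1

h(0) = 1
h′(0) = 2/3
h′′(0) = 16/9
h′′′(0) = 224/27
Dividing each by k! gives the coefficients c_0, ..., c_3.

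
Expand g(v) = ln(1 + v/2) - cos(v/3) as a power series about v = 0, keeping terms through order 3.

v^3/24 - 5*v^2/72 + v/2 - 1

Expand each term separately and add.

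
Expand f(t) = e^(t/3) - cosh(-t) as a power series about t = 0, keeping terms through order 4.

Combine the two series term by term.
f(0) = 0
f′(0) = 1/3
f′′(0) = -8/9
f′′′(0) = 1/27
f^(4)(0) = -80/81
Then c_k = f^(k)(0)/k! gives each Taylor coefficient.

-10*t^4/243 + t^3/162 - 4*t^2/9 + t/3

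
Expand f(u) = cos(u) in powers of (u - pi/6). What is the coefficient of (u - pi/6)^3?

1/12

Compute the successive derivatives at the expansion point and divide by k!.
f(pi/6) = sqrt(3)/2
f′(pi/6) = -1/2
f′′(pi/6) = -sqrt(3)/2
f′′′(pi/6) = 1/2
So c_3 = f′′′(pi/6)/3! = 1/12.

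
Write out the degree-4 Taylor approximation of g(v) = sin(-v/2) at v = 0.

v^3/48 - v/2

g(0) = 0
g′(0) = -1/2
g′′(0) = 0
g′′′(0) = 1/8
g^(4)(0) = 0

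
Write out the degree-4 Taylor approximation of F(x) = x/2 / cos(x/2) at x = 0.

x^3/16 + x/2

Divide the numerator series by the denominator series (power-series long division).
F(0) = 0
F′(0) = 1/2
F′′(0) = 0
F′′′(0) = 3/8
F^(4)(0) = 0
Then c_k = F^(k)(0)/k! gives each Taylor coefficient.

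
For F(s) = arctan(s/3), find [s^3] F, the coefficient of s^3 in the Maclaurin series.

-1/81

F(0) = 0
F′(0) = 1/3
F′′(0) = 0
F′′′(0) = -2/27
Then c_k = F^(k)(0)/k! gives each Taylor coefficient.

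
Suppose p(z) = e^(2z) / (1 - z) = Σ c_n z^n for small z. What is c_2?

5

Multiply the numerator's expansion by the denominator's geometric series.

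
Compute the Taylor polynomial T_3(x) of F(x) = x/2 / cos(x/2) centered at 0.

Divide the numerator series by the denominator series (power-series long division).
F(0) = 0
F′(0) = 1/2
F′′(0) = 0
F′′′(0) = 3/8
The Taylor polynomial is Σ F^(k)(0)/k! · x^k.

x^3/16 + x/2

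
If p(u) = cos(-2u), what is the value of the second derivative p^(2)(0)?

Differentiate repeatedly and evaluate at the center.
The coefficient of u^2 in the expansion is -2, so p′′(0) = 2! * (-2) = -4.

-4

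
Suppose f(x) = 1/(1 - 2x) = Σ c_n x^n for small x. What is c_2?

4

f(0) = 1
f′(0) = 2
f′′(0) = 8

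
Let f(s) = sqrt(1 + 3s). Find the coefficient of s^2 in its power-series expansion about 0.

-9/8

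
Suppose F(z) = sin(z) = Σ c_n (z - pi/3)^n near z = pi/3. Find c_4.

Use the known series and substitute for the argument.
F(pi/3) = sqrt(3)/2
F′(pi/3) = 1/2
F′′(pi/3) = -sqrt(3)/2
F′′′(pi/3) = -1/2
F^(4)(pi/3) = sqrt(3)/2
The Taylor polynomial is Σ F^(k)(pi/3)/k! · (z - pi/3)^k.

sqrt(3)/48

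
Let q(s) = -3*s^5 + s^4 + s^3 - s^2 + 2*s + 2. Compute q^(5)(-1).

Compute the successive derivatives at the expansion point and divide by k!.
The coefficient of (s + 1)^5 in the expansion is -3, so q^(5)(-1) = 5! * (-3) = -360.

-360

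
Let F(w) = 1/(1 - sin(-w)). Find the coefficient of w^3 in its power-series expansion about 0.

Plug the Maclaurin series of the inner function into that of the outer and collect terms.

-5/6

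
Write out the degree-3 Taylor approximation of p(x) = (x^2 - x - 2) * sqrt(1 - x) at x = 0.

-x^3/4 + 7*x^2/4 - 2

Multiply each power in the prefactor through the base expansion.
[x^0] = -2;  [x^1] = 0;  [x^2] = 7/4;  [x^3] = -1/4.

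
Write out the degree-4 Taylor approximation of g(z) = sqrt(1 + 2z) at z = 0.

g(0) = 1
g′(0) = 1
g′′(0) = -1
g′′′(0) = 3
g^(4)(0) = -15
Dividing each by k! gives the coefficients c_0, ..., c_4.

-5*z^4/8 + z^3/2 - z^2/2 + z + 1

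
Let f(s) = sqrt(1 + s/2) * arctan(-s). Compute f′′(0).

Multiply the two series term by term and collect like powers.
From the series, [s^2] f = -1/4; multiply by 2! = 2 to get -1/2.

-1/2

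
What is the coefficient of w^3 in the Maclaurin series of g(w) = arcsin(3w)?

[w^0] = 0;  [w^1] = 3;  [w^2] = 0;  [w^3] = 9/2.

9/2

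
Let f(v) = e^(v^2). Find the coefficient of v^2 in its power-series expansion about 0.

1

Differentiate repeatedly and evaluate at the center.
f(0) = 1
f′(0) = 0
f′′(0) = 2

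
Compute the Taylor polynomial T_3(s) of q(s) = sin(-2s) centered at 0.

Differentiate repeatedly and evaluate at the center.
q(0) = 0
q′(0) = -2
q′′(0) = 0
q′′′(0) = 8

4*s^3/3 - 2*s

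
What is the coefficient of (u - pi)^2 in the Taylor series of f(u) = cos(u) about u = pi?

1/2

f(pi) = -1
f′(pi) = 0
f′′(pi) = 1
So c_2 = f′′(pi)/2! = 1/2.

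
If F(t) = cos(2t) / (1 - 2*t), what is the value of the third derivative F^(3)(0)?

24

Multiply the numerator's expansion by the denominator's geometric series.
From the series, [t^3] F = 4; multiply by 3! = 6 to get 24.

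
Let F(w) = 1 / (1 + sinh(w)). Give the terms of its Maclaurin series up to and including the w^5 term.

Use the geometric series for the reciprocal, then substitute.
[w^0] = 1;  [w^1] = -1;  [w^2] = 1;  [w^3] = -7/6;  [w^4] = 4/3;  [w^5] = -181/120.

-181*w^5/120 + 4*w^4/3 - 7*w^3/6 + w^2 - w + 1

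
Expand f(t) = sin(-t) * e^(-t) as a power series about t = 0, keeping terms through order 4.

Multiply the two series term by term and collect like powers.

-t^3/3 + t^2 - t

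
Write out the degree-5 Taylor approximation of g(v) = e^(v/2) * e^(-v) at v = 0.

Take the Cauchy product of the two expansions.

-v^5/3840 + v^4/384 - v^3/48 + v^2/8 - v/2 + 1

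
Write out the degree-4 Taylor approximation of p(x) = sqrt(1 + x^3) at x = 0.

x^3/2 + 1

[x^0] = 1;  [x^1] = 0;  [x^2] = 0;  [x^3] = 1/2;  [x^4] = 0.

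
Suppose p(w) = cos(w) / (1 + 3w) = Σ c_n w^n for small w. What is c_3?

-51/2

Multiply the two series term by term and collect like powers.
[w^0] = 1;  [w^1] = -3;  [w^2] = 17/2;  [w^3] = -51/2.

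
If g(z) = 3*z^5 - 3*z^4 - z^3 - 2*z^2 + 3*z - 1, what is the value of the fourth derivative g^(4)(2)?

Apply the Taylor formula c_k = f^(k)(a)/k!.
From the series, [(z - 2)^4] g = 27; multiply by 4! = 24 to get 648.

648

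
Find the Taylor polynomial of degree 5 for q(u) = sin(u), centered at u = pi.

q(pi) = 0
q′(pi) = -1
q′′(pi) = 0
q′′′(pi) = 1
q^(4)(pi) = 0
q^(5)(pi) = -1
Then c_k = q^(k)(pi)/k! gives each Taylor coefficient.

-(u - pi)^5/120 + (u - pi)^3/6 - (u - pi)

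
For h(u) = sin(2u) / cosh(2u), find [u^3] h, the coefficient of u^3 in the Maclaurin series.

-16/3

Invert the denominator's series and multiply.
h(0) = 0
h′(0) = 2
h′′(0) = 0
h′′′(0) = -32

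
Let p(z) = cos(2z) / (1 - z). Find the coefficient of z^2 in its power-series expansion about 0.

Use 1/(1 - r) = Σ r^k on the denominator, then take the Cauchy product.
So c_2 = p′′(0)/2! = -1.

-1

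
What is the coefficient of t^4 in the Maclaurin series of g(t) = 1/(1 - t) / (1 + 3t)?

Take the Cauchy product of the two expansions.
So c_4 = g^(4)(0)/4! = 61.

61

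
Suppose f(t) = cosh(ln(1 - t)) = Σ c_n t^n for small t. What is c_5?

Let u equal the inner series; expand the outer function in u and truncate.
f(0) = 1
f′(0) = 0
f′′(0) = 1
f′′′(0) = 3
f^(4)(0) = 12
f^(5)(0) = 60
So c_5 = f^(5)(0)/5! = 1/2.

1/2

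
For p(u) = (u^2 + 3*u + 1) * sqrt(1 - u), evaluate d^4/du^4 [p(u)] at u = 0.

-135/16

Multiply each power in the prefactor through the base expansion.
From the series, [u^4] p = -45/128; multiply by 4! = 24 to get -135/16.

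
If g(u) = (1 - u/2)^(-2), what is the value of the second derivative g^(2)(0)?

3/2

The coefficient of u^2 in the expansion is 3/4, so g′′(0) = 2! * (3/4) = 3/2.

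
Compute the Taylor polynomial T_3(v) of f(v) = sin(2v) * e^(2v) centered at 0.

8*v^3/3 + 4*v^2 + 2*v

Write out both Maclaurin series and multiply, keeping only the needed powers.
f(0) = 0
f′(0) = 2
f′′(0) = 8
f′′′(0) = 16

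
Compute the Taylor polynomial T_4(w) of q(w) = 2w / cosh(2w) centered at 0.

Write the quotient as an unknown series and match coefficients against numerator = denominator · series.
[w^0] = 0;  [w^1] = 2;  [w^2] = 0;  [w^3] = -4;  [w^4] = 0.

-4*w^3 + 2*w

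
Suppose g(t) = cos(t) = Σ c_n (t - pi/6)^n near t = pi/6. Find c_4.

[(t - pi/6)^0] = sqrt(3)/2;  [(t - pi/6)^1] = -1/2;  [(t - pi/6)^2] = -sqrt(3)/4;  [(t - pi/6)^3] = 1/12;  [(t - pi/6)^4] = sqrt(3)/48.

sqrt(3)/48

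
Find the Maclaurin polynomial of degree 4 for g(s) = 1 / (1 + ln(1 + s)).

Write 1/(1+u) = 1 - u + u^2 - u^3 + ... and substitute the series for u.
g(0) = 1
g′(0) = -1
g′′(0) = 3
g′′′(0) = -14
g^(4)(0) = 88

11*s^4/3 - 7*s^3/3 + 3*s^2/2 - s + 1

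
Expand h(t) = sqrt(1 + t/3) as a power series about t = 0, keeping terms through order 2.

h(0) = 1
h′(0) = 1/6
h′′(0) = -1/36
The Taylor polynomial is Σ h^(k)(0)/k! · t^k.

-t^2/72 + t/6 + 1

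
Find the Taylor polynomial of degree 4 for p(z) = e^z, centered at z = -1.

Compute the successive derivatives at the expansion point and divide by k!.

(z + 1)^4*e^(-1)/24 + (z + 1)^3*e^(-1)/6 + (z + 1)^2*e^(-1)/2 + (z + 1)*e^(-1) + e^(-1)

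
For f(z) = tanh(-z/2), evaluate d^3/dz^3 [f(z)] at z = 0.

1/4

The coefficient of z^3 in the expansion is 1/24, so f′′′(0) = 3! * (1/24) = 1/4.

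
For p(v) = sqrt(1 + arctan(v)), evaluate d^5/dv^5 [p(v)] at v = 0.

249/32

Compose series: expand the inner function first, then feed it into the outer expansion.
The coefficient of v^5 in the expansion is 83/1280, so p^(5)(0) = 5! * (83/1280) = 249/32.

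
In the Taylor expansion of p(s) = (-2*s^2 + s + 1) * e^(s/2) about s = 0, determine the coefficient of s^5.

-149/3840

Multiply each power in the prefactor through the base expansion.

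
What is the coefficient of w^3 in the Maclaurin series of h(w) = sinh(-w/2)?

-1/48

Use the known series and substitute for the argument.
h(0) = 0
h′(0) = -1/2
h′′(0) = 0
h′′′(0) = -1/8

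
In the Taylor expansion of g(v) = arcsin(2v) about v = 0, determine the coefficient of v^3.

[v^0] = 0;  [v^1] = 2;  [v^2] = 0;  [v^3] = 4/3.

4/3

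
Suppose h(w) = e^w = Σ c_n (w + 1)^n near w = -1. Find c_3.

[(w + 1)^0] = e^(-1);  [(w + 1)^1] = e^(-1);  [(w + 1)^2] = e^(-1)/2;  [(w + 1)^3] = e^(-1)/6.
So c_3 = h′′′(-1)/3! = e^(-1)/6.

e^(-1)/6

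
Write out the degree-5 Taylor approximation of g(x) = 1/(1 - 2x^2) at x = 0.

4*x^4 + 2*x^2 + 1

Differentiate repeatedly and evaluate at the center.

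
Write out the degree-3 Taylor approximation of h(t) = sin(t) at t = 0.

-t^3/6 + t

[t^0] = 0;  [t^1] = 1;  [t^2] = 0;  [t^3] = -1/6.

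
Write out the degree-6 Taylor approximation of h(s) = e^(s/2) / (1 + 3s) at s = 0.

5687057*s^6/9216 - 789869*s^5/3840 + 26329*s^4/384 - 1097*s^3/48 + 61*s^2/8 - 5*s/2 + 1

Write out both Maclaurin series and multiply, keeping only the needed powers.
h(0) = 1
h′(0) = -5/2
h′′(0) = 61/4
h′′′(0) = -1097/8
h^(4)(0) = 26329/16
h^(5)(0) = -789869/32
h^(6)(0) = 28435285/64
Dividing each by k! gives the coefficients c_0, ..., c_6.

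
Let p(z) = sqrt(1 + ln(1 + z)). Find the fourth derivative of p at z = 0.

Compose series: expand the inner function first, then feed it into the outer expansion.
From the series, [z^4] p = -143/384; multiply by 4! = 24 to get -143/16.

-143/16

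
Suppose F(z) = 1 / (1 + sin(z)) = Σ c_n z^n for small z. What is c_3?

Use the geometric series for the reciprocal, then substitute.
So c_3 = F′′′(0)/3! = -5/6.

-5/6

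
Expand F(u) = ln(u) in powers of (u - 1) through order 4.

-(u - 1)^4/4 + (u - 1)^3/3 - (u - 1)^2/2 + (u - 1)

F(1) = 0
F′(1) = 1
F′′(1) = -1
F′′′(1) = 2
F^(4)(1) = -6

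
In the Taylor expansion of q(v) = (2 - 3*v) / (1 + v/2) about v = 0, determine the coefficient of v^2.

2

Distribute the polynomial across the series and collect like powers.
q(0) = 2
q′(0) = -4
q′′(0) = 4
Then c_k = q^(k)(0)/k! gives each Taylor coefficient.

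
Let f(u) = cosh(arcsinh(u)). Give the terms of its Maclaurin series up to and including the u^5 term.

-u^4/8 + u^2/2 + 1

Substitute the inner expansion into the outer series and collect powers.
f(0) = 1
f′(0) = 0
f′′(0) = 1
f′′′(0) = 0
f^(4)(0) = -3
f^(5)(0) = 0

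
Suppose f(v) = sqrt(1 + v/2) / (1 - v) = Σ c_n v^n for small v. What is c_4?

Multiply the two series term by term and collect like powers.
[v^0] = 1;  [v^1] = 5/4;  [v^2] = 39/32;  [v^3] = 157/128;  [v^4] = 2507/2048.
So c_4 = f^(4)(0)/4! = 2507/2048.

2507/2048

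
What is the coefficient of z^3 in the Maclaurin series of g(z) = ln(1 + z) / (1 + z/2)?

Write out both Maclaurin series and multiply, keeping only the needed powers.
g(0) = 0
g′(0) = 1
g′′(0) = -2
g′′′(0) = 5

5/6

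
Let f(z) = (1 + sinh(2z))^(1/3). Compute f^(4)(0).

-2432/81

Compose series: expand the inner function first, then feed it into the outer expansion.
From the series, [z^4] f = -304/243; multiply by 4! = 24 to get -2432/81.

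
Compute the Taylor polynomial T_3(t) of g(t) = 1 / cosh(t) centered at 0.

1 - t^2/2

Write the quotient as an unknown series and match coefficients against numerator = denominator · series.
g(0) = 1
g′(0) = 0
g′′(0) = -1
g′′′(0) = 0
Then c_k = g^(k)(0)/k! gives each Taylor coefficient.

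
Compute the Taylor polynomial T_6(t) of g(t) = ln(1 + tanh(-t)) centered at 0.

Substitute the inner expansion into the outer series and collect powers.
[t^0] = 0;  [t^1] = -1;  [t^2] = -1/2;  [t^3] = 0;  [t^4] = 1/12;  [t^5] = 0;  [t^6] = -1/45.

-t^6/45 + t^4/12 - t^2/2 - t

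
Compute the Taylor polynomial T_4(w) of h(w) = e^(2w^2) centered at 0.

h(0) = 1
h′(0) = 0
h′′(0) = 4
h′′′(0) = 0
h^(4)(0) = 48
The Taylor polynomial is Σ h^(k)(0)/k! · w^k.

2*w^4 + 2*w^2 + 1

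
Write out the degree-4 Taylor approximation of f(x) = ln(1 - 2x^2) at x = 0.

f(0) = 0
f′(0) = 0
f′′(0) = -4
f′′′(0) = 0
f^(4)(0) = -48
The Taylor polynomial is Σ f^(k)(0)/k! · x^k.

-2*x^4 - 2*x^2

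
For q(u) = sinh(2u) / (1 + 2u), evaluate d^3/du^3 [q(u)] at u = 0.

56

Take the Cauchy product of the two expansions.
From the series, [u^3] q = 28/3; multiply by 3! = 6 to get 56.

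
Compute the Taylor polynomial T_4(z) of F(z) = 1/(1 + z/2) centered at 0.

z^4/16 - z^3/8 + z^2/4 - z/2 + 1

Apply the Taylor formula c_k = f^(k)(a)/k!.
F(0) = 1
F′(0) = -1/2
F′′(0) = 1/2
F′′′(0) = -3/4
F^(4)(0) = 3/2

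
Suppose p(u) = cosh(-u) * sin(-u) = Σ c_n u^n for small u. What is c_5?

1/30

Take the Cauchy product of the two expansions.
p(0) = 0
p′(0) = -1
p′′(0) = 0
p′′′(0) = -2
p^(4)(0) = 0
p^(5)(0) = 4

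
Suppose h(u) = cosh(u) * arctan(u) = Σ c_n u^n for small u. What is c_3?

Take the Cauchy product of the two expansions.

1/6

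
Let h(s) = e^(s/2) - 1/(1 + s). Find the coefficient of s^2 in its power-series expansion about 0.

Expand each term separately and add.
h(0) = 0
h′(0) = 3/2
h′′(0) = -7/4
Dividing each by k! gives the coefficients c_0, ..., c_2.

-7/8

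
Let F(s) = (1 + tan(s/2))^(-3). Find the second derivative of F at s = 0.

Plug the Maclaurin series of the inner function into that of the outer and collect terms.
From the series, [s^2] F = 3/2; multiply by 2! = 2 to get 3.

3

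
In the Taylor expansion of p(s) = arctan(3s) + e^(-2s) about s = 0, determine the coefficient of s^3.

Combine the two series term by term.
[s^0] = 1;  [s^1] = 1;  [s^2] = 2;  [s^3] = -31/3.

-31/3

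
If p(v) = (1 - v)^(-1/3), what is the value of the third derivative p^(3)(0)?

28/27

The coefficient of v^3 in the expansion is 14/81, so p′′′(0) = 3! * (14/81) = 28/27.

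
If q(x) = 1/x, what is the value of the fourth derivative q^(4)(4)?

The coefficient of (x - 4)^4 in the expansion is 1/1024, so q^(4)(4) = 4! * (1/1024) = 3/128.

3/128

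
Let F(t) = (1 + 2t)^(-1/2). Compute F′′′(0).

-15

From the series, [t^3] F = -5/2; multiply by 3! = 6 to get -15.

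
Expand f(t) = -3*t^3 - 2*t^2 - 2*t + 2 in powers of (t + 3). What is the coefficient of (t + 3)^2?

25

Use the known series and substitute for the argument.
f(-3) = 71
f′(-3) = -71
f′′(-3) = 50
So c_2 = f′′(-3)/2! = 25.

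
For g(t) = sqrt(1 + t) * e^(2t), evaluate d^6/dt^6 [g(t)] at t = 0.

Write out both Maclaurin series and multiply, keeping only the needed powers.
The coefficient of t^6 in the expansion is 1643/9216, so g^(6)(0) = 6! * (1643/9216) = 8215/64.

8215/64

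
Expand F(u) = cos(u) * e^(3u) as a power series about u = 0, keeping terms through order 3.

3*u^3 + 4*u^2 + 3*u + 1

Multiply the two series term by term and collect like powers.
[u^0] = 1;  [u^1] = 3;  [u^2] = 4;  [u^3] = 3.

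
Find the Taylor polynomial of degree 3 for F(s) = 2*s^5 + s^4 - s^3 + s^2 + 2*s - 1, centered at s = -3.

F(-3) = -376
F′(-3) = 671
F′′(-3) = -952
F′′′(-3) = 1002

167*(s + 3)^3 - 476*(s + 3)^2 + 671*(s + 3) - 376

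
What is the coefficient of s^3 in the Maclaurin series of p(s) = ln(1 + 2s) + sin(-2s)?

4

Combine the two series term by term.
[s^0] = 0;  [s^1] = 0;  [s^2] = -2;  [s^3] = 4.
So c_3 = p′′′(0)/3! = 4.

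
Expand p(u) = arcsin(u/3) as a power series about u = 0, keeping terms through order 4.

[u^0] = 0;  [u^1] = 1/3;  [u^2] = 0;  [u^3] = 1/162;  [u^4] = 0.

u^3/162 + u/3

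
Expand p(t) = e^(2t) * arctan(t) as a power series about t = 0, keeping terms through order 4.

2*t^4/3 + 5*t^3/3 + 2*t^2 + t

Expand each factor separately, then convolve coefficients.
p(0) = 0
p′(0) = 1
p′′(0) = 4
p′′′(0) = 10
p^(4)(0) = 16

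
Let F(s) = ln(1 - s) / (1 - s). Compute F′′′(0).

-11

Take the Cauchy product of the two expansions.
From the series, [s^3] F = -11/6; multiply by 3! = 6 to get -11.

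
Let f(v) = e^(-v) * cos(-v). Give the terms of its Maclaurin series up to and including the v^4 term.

-v^4/6 + v^3/3 - v + 1

Take the Cauchy product of the two expansions.
f(0) = 1
f′(0) = -1
f′′(0) = 0
f′′′(0) = 2
f^(4)(0) = -4
Dividing each by k! gives the coefficients c_0, ..., c_4.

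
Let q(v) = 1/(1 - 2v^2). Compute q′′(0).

Apply the Taylor formula c_k = f^(k)(a)/k!.
The coefficient of v^2 in the expansion is 2, so q′′(0) = 2! * (2) = 4.

4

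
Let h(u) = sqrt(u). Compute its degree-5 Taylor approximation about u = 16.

h(16) = 4
h′(16) = 1/8
h′′(16) = -1/256
h′′′(16) = 3/8192
h^(4)(16) = -15/262144
h^(5)(16) = 105/8388608
Dividing each by k! gives the coefficients c_0, ..., c_5.

7*(u - 16)^5/67108864 - 5*(u - 16)^4/2097152 + (u - 16)^3/16384 - (u - 16)^2/512 + (u - 16)/8 + 4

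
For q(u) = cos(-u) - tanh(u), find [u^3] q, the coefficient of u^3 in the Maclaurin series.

1/3

Add the two expansions coefficient-wise.
q(0) = 1
q′(0) = -1
q′′(0) = -1
q′′′(0) = 2
So c_3 = q′′′(0)/3! = 1/3.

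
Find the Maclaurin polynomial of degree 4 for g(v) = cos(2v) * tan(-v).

Write out both Maclaurin series and multiply, keeping only the needed powers.
[v^0] = 0;  [v^1] = -1;  [v^2] = 0;  [v^3] = 5/3;  [v^4] = 0.

5*v^3/3 - v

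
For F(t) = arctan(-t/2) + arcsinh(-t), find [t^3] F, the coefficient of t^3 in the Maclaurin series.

Expand each term separately and add.
F(0) = 0
F′(0) = -3/2
F′′(0) = 0
F′′′(0) = 5/4

5/24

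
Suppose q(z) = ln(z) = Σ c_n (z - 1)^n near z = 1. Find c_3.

1/3

Apply the Taylor formula c_k = f^(k)(a)/k!.
q(1) = 0
q′(1) = 1
q′′(1) = -1
q′′′(1) = 2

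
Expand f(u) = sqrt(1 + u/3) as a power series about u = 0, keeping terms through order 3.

f(0) = 1
f′(0) = 1/6
f′′(0) = -1/36
f′′′(0) = 1/72
Then c_k = f^(k)(0)/k! gives each Taylor coefficient.

u^3/432 - u^2/72 + u/6 + 1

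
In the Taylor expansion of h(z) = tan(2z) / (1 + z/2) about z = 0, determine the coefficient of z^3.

19/6

Write out both Maclaurin series and multiply, keeping only the needed powers.
[z^0] = 0;  [z^1] = 2;  [z^2] = -1;  [z^3] = 19/6.
So c_3 = h′′′(0)/3! = 19/6.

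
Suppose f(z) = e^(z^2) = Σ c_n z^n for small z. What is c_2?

1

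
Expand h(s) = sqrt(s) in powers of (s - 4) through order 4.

Compute the successive derivatives at the expansion point and divide by k!.
[(s - 4)^0] = 2;  [(s - 4)^1] = 1/4;  [(s - 4)^2] = -1/64;  [(s - 4)^3] = 1/512;  [(s - 4)^4] = -5/16384.

-5*(s - 4)^4/16384 + (s - 4)^3/512 - (s - 4)^2/64 + (s - 4)/4 + 2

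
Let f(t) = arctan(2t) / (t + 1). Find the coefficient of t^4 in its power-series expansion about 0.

2/3

Multiply the numerator's expansion by the denominator's geometric series.
[t^0] = 0;  [t^1] = 2;  [t^2] = -2;  [t^3] = -2/3;  [t^4] = 2/3.
So c_4 = f^(4)(0)/4! = 2/3.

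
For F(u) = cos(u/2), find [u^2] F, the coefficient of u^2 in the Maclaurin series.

Compute the successive derivatives at the expansion point and divide by k!.
F(0) = 1
F′(0) = 0
F′′(0) = -1/4
So c_2 = F′′(0)/2! = -1/8.

-1/8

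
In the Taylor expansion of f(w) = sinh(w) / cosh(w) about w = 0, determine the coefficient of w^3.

Write the quotient as an unknown series and match coefficients against numerator = denominator · series.
[w^0] = 0;  [w^1] = 1;  [w^2] = 0;  [w^3] = -1/3.

-1/3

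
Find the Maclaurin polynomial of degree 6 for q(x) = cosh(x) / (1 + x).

Multiply the two series term by term and collect like powers.
[x^0] = 1;  [x^1] = -1;  [x^2] = 3/2;  [x^3] = -3/2;  [x^4] = 37/24;  [x^5] = -37/24;  [x^6] = 1111/720.

1111*x^6/720 - 37*x^5/24 + 37*x^4/24 - 3*x^3/2 + 3*x^2/2 - x + 1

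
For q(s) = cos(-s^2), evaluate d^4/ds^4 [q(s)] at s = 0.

Differentiate repeatedly and evaluate at the center.
The coefficient of s^4 in the expansion is -1/2, so q^(4)(0) = 4! * (-1/2) = -12.

-12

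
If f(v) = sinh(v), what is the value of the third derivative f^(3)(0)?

1

The coefficient of v^3 in the expansion is 1/6, so f′′′(0) = 3! * (1/6) = 1.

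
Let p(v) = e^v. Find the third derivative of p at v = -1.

e^(-1)

From the series, [(v + 1)^3] p = e^(-1)/6; multiply by 3! = 6 to get e^(-1).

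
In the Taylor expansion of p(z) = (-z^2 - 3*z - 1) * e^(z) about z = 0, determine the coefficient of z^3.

Distribute the polynomial across the series and collect like powers.
[z^0] = -1;  [z^1] = -4;  [z^2] = -9/2;  [z^3] = -8/3.
So c_3 = p′′′(0)/3! = -8/3.

-8/3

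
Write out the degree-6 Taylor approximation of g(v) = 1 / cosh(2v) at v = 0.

-244*v^6/45 + 10*v^4/3 - 2*v^2 + 1

Divide the numerator series by the denominator series (power-series long division).
[v^0] = 1;  [v^1] = 0;  [v^2] = -2;  [v^3] = 0;  [v^4] = 10/3;  [v^5] = 0;  [v^6] = -244/45.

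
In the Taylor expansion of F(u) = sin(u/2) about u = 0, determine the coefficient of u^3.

-1/48

Compute the successive derivatives at the expansion point and divide by k!.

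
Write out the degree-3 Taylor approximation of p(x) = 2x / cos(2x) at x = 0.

Invert the denominator's series and multiply.

4*x^3 + 2*x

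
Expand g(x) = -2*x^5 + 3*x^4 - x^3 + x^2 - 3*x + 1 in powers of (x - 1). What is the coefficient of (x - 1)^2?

[(x - 1)^0] = -1;  [(x - 1)^1] = -2;  [(x - 1)^2] = -4.
So c_2 = g′′(1)/2! = -4.

-4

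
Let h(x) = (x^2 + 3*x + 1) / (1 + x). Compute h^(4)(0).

-24

Distribute the polynomial across the series and collect like powers.
The coefficient of x^4 in the expansion is -1, so h^(4)(0) = 4! * (-1) = -24.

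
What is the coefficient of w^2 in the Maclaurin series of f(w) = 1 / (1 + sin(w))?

Expand as Σ (-1)^k u^k with u equal to the inner function's series.
f(0) = 1
f′(0) = -1
f′′(0) = 2
So c_2 = f′′(0)/2! = 1.

1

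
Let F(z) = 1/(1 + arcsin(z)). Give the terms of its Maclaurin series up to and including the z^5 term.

-63*z^5/40 + 4*z^4/3 - 7*z^3/6 + z^2 - z + 1

Substitute the inner expansion into the outer series and collect powers.
F(0) = 1
F′(0) = -1
F′′(0) = 2
F′′′(0) = -7
F^(4)(0) = 32
F^(5)(0) = -189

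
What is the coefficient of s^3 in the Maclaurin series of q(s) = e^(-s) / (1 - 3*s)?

58/3

Use 1/(1 - r) = Σ r^k on the denominator, then take the Cauchy product.
[s^0] = 1;  [s^1] = 2;  [s^2] = 13/2;  [s^3] = 58/3.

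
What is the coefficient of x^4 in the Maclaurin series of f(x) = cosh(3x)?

Use the known series and substitute for the argument.
[x^0] = 1;  [x^1] = 0;  [x^2] = 9/2;  [x^3] = 0;  [x^4] = 27/8.

27/8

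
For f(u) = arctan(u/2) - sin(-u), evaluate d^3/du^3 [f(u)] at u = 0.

-5/4

Expand each term separately and add.
The coefficient of u^3 in the expansion is -5/24, so f′′′(0) = 3! * (-5/24) = -5/4.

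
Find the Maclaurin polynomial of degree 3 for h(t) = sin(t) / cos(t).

Invert the denominator's series and multiply.
[t^0] = 0;  [t^1] = 1;  [t^2] = 0;  [t^3] = 1/3.

t^3/3 + t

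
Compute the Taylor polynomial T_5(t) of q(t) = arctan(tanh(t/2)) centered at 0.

t^5/48 - t^3/12 + t/2

Let u equal the inner series; expand the outer function in u and truncate.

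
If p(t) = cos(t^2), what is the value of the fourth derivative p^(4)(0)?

Differentiate repeatedly and evaluate at the center.
From the series, [t^4] p = -1/2; multiply by 4! = 24 to get -12.

-12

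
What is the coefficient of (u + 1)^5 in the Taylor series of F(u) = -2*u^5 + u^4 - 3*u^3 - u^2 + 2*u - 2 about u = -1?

-2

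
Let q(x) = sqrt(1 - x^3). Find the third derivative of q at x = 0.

-3

Differentiate repeatedly and evaluate at the center.
The coefficient of x^3 in the expansion is -1/2, so q′′′(0) = 3! * (-1/2) = -3.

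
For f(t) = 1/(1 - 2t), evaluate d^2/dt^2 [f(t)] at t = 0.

8

The coefficient of t^2 in the expansion is 4, so f′′(0) = 2! * (4) = 8.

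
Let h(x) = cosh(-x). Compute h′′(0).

1

Apply the Taylor formula c_k = f^(k)(a)/k!.
From the series, [x^2] h = 1/2; multiply by 2! = 2 to get 1.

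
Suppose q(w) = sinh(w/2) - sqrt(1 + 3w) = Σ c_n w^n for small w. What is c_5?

-12757/1920

Combine the two series term by term.
q(0) = -1
q′(0) = -1
q′′(0) = 9/4
q′′′(0) = -10
q^(4)(0) = 1215/16
q^(5)(0) = -12757/16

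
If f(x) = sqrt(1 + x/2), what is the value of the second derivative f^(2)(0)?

-1/16

The coefficient of x^2 in the expansion is -1/32, so f′′(0) = 2! * (-1/32) = -1/16.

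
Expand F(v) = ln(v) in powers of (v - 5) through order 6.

-(v - 5)^6/93750 + (v - 5)^5/15625 - (v - 5)^4/2500 + (v - 5)^3/375 - (v - 5)^2/50 + (v - 5)/5 + ln(5)

[(v - 5)^0] = ln(5);  [(v - 5)^1] = 1/5;  [(v - 5)^2] = -1/50;  [(v - 5)^3] = 1/375;  [(v - 5)^4] = -1/2500;  [(v - 5)^5] = 1/15625;  [(v - 5)^6] = -1/93750.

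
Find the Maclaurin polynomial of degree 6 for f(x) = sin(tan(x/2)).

-x^5/1280 + x^3/48 + x/2

Let u equal the inner series; expand the outer function in u and truncate.
f(0) = 0
f′(0) = 1/2
f′′(0) = 0
f′′′(0) = 1/8
f^(4)(0) = 0
f^(5)(0) = -3/32
f^(6)(0) = 0
Then c_k = f^(k)(0)/k! gives each Taylor coefficient.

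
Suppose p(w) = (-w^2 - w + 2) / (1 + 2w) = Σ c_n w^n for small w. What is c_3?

Shift and add copies of the series according to the polynomial's terms.
p(0) = 2
p′(0) = -5
p′′(0) = 18
p′′′(0) = -108

-18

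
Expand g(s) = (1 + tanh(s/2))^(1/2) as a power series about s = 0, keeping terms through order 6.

Substitute the inner expansion into the outer series and collect powers.
[s^0] = 1;  [s^1] = 1/4;  [s^2] = -1/32;  [s^3] = -5/384;  [s^4] = 17/6144;  [s^5] = 121/122880;  [s^6] = -721/2949120.

-721*s^6/2949120 + 121*s^5/122880 + 17*s^4/6144 - 5*s^3/384 - s^2/32 + s/4 + 1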